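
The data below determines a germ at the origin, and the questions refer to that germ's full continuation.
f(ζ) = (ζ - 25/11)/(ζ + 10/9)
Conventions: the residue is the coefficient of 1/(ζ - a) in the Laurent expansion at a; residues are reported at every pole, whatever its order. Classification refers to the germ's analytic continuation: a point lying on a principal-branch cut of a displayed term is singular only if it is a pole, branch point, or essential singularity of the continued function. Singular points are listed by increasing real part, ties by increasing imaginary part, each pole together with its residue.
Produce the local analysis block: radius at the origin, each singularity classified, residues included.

Radius of convergence at 0: 10/9.
At -10/9: a pole of order 1; residue -335/99.

Denominator factor (ζ + 10/9): pole of order 1 at -10/9, modulus 10/9.
The radius of convergence is the smallest modulus among the singular points: 10/9.
At the order-1 pole -10/9 set g(ζ) = (ζ - (-10/9))*f(ζ) = ζ - 25/11.
Simple pole: residue = g(a) at a = -10/9, which is -335/99.


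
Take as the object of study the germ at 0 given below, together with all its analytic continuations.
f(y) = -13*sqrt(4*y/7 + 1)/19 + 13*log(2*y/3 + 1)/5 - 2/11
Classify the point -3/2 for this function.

The point is a logarithmic branch point.

The term (13/5)*log(1 - y/(-3/2)) has argument 1 - -3/2/(-3/2) = 0 at -3/2: a logarithmic (infinitely-sheeted) branch point; the remaining terms are analytic or single-valued there.


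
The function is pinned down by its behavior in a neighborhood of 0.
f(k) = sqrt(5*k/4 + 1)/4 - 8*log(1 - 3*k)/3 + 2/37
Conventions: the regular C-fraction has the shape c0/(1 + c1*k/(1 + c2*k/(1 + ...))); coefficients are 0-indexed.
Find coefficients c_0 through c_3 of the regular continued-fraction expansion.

Taylor coefficients (expand at 0): a_0 = 45/148, a_1 = 261/32, a_2 = 6119/512, a_3 = 98429/4096.
c0 = a_0 = 45/148. Peel one level at a time: if S = 1 + c*k/S' with S'(0) = 1, then c is the k-coefficient of S and S' = c*k/(S - 1).
S_1 = c0/f = 1 + (-1073/40)*k + (19591907/28800)*k^2 + ...; c1 = -1073/40.
S_2 = c1*k/(S_1 - 1) = 1 + (18259/720)*k + (-480613/601344)*k^2 + ...; c2 = 18259/720.
S_3 = c2*k/(S_2 - 1) = 1 + (2403065/76249584)*k + ...; c3 = 2403065/76249584.

The regular C-fraction coefficients are [45/148, -1073/40, 18259/720, 2403065/76249584].


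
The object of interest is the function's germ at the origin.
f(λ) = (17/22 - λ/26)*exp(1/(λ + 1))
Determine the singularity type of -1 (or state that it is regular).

The exponent 1/(λ - (-1)) has a pole at -1, so exp(1/(λ - (-1))) takes every nonzero value near it: an essential singularity (not a pole of any order).

The point is an essential singularity.


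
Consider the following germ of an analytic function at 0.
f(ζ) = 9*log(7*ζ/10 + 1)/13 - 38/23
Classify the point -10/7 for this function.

The point is a logarithmic branch point.

The term (9/13)*log(1 - ζ/(-10/7)) has argument 1 - -10/7/(-10/7) = 0 at -10/7: a logarithmic (infinitely-sheeted) branch point; the remaining terms are analytic or single-valued there.


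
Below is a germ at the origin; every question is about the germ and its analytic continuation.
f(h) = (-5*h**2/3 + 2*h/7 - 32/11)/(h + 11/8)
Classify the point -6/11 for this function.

The point is a regular point.

Denominator factors: h + 11/8 = 73/88 at h = -6/11 — none vanishes.
So the germ continues analytically to -6/11.


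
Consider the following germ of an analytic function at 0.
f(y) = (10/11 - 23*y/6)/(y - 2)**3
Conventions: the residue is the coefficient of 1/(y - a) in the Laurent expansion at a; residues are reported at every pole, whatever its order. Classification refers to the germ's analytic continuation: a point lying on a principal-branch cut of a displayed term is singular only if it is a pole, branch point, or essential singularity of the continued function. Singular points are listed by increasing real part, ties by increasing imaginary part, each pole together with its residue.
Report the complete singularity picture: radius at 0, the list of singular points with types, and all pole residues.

Denominator factor (y - 2)^3: pole of order 3 at 2, modulus 2.
The radius of convergence is the smallest modulus among the singular points: 2.
At the order-3 pole 2 set g(y) = (y - (2))^3*f(y) = 10/11 - 23*y/6.
Order-3 pole: residue = g''(a)/2; g''(2) = 0, so the residue is 0.

Radius of convergence at 0: 2.
At 2: a pole of order 3; residue 0.


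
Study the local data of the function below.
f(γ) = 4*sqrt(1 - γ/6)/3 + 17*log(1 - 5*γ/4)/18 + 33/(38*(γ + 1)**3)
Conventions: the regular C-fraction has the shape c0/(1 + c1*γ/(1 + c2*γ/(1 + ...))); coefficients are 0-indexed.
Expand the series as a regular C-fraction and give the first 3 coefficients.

Taylor coefficients (expand at 0): a_0 = 251/114, a_1 = -1777/456, a_2 = 146695/32832.
c0 = a_0 = 251/114. Peel one level at a time: if S = 1 + c*γ/S' with S'(0) = 1, then c is the γ-coefficient of S and S' = c*γ/(S - 1).
S_1 = c0/f = 1 + (1777/1004)*γ + (20018677/18144288)*γ^2 + ...; c1 = 1777/1004.
S_2 = c1*γ/(S_1 - 1) = 1 + (-20018677/32113944)*γ + ...; c2 = -20018677/32113944.

The regular C-fraction coefficients are [251/114, 1777/1004, -20018677/32113944].


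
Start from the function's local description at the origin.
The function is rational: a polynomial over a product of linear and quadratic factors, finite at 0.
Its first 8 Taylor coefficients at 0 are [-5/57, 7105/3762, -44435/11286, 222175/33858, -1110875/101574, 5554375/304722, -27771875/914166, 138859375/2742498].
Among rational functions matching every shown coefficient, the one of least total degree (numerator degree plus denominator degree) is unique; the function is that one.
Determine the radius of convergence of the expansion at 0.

The radius of convergence is 3/5.

No rational of total degree below 3 reproduces all 8 coefficients; solving the [2/1] Pade equations on them gives f(w) = (-9*w**2/19 + 23*w/22 - 1/19)/(w + 3/5), whose expansion matches every shown term.
Denominator factor (w + 3/5): pole of order 1 at -3/5, modulus 3/5.
The radius of convergence is the smallest modulus among the singular points: 3/5.


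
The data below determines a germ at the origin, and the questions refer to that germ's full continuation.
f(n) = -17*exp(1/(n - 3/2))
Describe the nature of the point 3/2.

The point is an essential singularity.

The exponent 1/(n - (3/2)) has a pole at 3/2, so exp(1/(n - (3/2))) takes every nonzero value near it: an essential singularity (not a pole of any order).


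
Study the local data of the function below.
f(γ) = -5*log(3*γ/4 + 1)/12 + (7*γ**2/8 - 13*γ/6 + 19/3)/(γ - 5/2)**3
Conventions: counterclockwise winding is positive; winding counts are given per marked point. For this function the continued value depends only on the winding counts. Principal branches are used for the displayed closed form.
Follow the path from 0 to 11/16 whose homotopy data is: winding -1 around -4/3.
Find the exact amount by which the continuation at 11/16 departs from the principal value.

Continued minus principal equals (5/6)*pi*i.

The rational part is single-valued and drops out of the difference; each branch term changes only by its own monodromy.
(-5/12)*log(1 - γ/(-4/3)): each positive loop around -4/3 adds 2*pi*i to the log, so winding -1 contributes (-5/12)*(-1)*2*pi*i = (5/6)*pi*i.
Summing the contributions at γ = 11/16 gives (5/6)*pi*i.


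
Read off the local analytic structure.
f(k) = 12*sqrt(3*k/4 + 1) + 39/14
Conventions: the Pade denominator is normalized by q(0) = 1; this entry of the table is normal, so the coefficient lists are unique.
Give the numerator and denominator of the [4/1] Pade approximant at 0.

The Pade approximant has numerator coefficients [207/14, 981/80, 243/160, -81/640, 729/40960]; denominator coefficients [1, 21/40].

Taylor coefficients needed (expand at 0): a_0 = 207/14, a_1 = 9/2, a_2 = -27/32, a_3 = 81/256, a_4 = -1215/8192, a_5 = 5103/65536.
Write the denominator as Q(k) = 1 + q1*k. Requiring Q*f - P = O(k^6) with deg P <= 4 kills the coefficients of k^5..k^5 in Q*f:
  k^5: a_5 + q1*a_4 = 0, i.e. 5103/65536 + (-1215/8192)*q1 = 0.
Solving this linear system: q1 = 21/40.
The numerator is Q*f truncated at degree 4: P0 = a_0 = 207/14; P1 = a_1 + q1*a_0 = 981/80; P2 = a_2 + q1*a_1 = 243/160; P3 = a_3 + q1*a_2 = -81/640; P4 = a_4 + q1*a_3 = 729/40960.


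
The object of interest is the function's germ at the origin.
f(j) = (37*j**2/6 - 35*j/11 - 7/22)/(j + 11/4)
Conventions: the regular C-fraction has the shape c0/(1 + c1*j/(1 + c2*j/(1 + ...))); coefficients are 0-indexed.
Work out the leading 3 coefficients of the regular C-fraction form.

The regular C-fraction coefficients are [-14/121, -106/11, 26737/2226].

Taylor coefficients (expand at 0): a_0 = -14/121, a_1 = -1484/1331, a_2 = 116302/43923.
c0 = a_0 = -14/121. Peel one level at a time: if S = 1 + c*j/S' with S'(0) = 1, then c is the j-coefficient of S and S' = c*j/(S - 1).
S_1 = c0/f = 1 + (-106/11)*j + (26737/231)*j^2 + ...; c1 = -106/11.
S_2 = c1*j/(S_1 - 1) = 1 + (26737/2226)*j + ...; c2 = 26737/2226.


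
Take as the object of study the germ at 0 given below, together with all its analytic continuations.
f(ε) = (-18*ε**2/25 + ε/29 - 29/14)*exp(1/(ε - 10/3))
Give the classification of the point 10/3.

The point is an essential singularity.

The exponent 1/(ε - (10/3)) has a pole at 10/3, so exp(1/(ε - (10/3))) takes every nonzero value near it: an essential singularity (not a pole of any order).


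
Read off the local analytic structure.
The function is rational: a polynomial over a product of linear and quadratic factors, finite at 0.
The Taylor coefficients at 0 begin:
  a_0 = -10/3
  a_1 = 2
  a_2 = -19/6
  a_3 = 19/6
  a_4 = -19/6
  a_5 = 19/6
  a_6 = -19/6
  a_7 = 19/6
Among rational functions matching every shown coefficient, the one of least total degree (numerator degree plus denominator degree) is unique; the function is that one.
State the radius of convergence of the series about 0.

No rational of total degree below 3 reproduces all 8 coefficients; solving the [2/1] Pade equations on them gives f(θ) = (-7*θ**2/6 - 4*θ/3 - 10/3)/(θ + 1), whose expansion matches every shown term.
Denominator factor (θ + 1): pole of order 1 at -1, modulus 1.
The radius of convergence is the smallest modulus among the singular points: 1.

The radius of convergence is 1.


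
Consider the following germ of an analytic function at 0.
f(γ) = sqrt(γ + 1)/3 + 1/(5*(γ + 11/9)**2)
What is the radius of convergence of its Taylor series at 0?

The radius of convergence is 1.

Denominator factor (γ + 11/9)^2: pole of order 2 at -11/9, modulus 11/9.
Branch term (1/3)*sqrt(1 - γ/(-1)): its argument vanishes at γ = -1, a square-root branch point, modulus 1.
The radius of convergence is the smallest modulus among the singular points: 1.


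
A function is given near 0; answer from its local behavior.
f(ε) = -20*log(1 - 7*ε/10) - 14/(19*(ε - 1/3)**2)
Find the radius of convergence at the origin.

The radius of convergence is 1/3.

Denominator factor (ε - 1/3)^2: pole of order 2 at 1/3, modulus 1/3.
Branch term (-20)*log(1 - ε/(10/7)): its argument vanishes at ε = 10/7, a logarithmic branch point, modulus 10/7.
The radius of convergence is the smallest modulus among the singular points: 1/3.


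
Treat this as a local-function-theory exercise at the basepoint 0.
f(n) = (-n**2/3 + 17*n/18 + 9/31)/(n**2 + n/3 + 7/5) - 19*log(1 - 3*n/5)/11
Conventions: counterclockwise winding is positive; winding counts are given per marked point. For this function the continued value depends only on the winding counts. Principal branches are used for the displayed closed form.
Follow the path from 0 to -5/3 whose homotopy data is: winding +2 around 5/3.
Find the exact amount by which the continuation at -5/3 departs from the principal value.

Continued minus principal equals -(76/11)*pi*i.

The rational part is single-valued and drops out of the difference; each branch term changes only by its own monodromy.
(-19/11)*log(1 - n/(5/3)): each positive loop around 5/3 adds 2*pi*i to the log, so winding +2 contributes (-19/11)*(2)*2*pi*i = -(76/11)*pi*i.
Summing the contributions at n = -5/3 gives -(76/11)*pi*i.


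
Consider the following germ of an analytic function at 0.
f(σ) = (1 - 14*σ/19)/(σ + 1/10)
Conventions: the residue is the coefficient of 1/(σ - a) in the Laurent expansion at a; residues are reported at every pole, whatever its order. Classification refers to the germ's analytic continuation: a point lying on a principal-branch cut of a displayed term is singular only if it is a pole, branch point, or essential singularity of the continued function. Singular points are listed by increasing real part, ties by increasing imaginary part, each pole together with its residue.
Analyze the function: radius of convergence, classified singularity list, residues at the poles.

Radius of convergence at 0: 1/10.
At -1/10: a pole of order 1; residue 102/95.

Denominator factor (σ + 1/10): pole of order 1 at -1/10, modulus 1/10.
The radius of convergence is the smallest modulus among the singular points: 1/10.
At the order-1 pole -1/10 set g(σ) = (σ - (-1/10))*f(σ) = 1 - 14*σ/19.
Simple pole: residue = g(a) at a = -1/10, which is 102/95.


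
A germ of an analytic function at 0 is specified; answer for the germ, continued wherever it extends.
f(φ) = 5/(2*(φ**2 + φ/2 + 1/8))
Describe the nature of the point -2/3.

Denominator factors: φ**2 + φ/2 + 1/8 = 17/72 at φ = -2/3 — none vanishes.
So the germ continues analytically to -2/3.

The point is a regular point.


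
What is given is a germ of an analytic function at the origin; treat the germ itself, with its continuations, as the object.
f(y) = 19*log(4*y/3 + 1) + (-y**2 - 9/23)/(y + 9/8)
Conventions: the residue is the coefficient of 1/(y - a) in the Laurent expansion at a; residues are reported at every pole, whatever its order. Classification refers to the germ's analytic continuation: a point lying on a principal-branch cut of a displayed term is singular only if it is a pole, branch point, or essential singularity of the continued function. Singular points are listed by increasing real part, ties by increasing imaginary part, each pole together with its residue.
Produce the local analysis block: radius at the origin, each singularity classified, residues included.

Radius of convergence at 0: 3/4.
At -9/8: a pole of order 1; residue -2439/1472.
At -3/4: a logarithmic branch point.

Denominator factor (y + 9/8): pole of order 1 at -9/8, modulus 9/8.
Branch term (19)*log(1 - y/(-3/4)): its argument vanishes at y = -3/4, a logarithmic branch point, modulus 3/4.
The radius of convergence is the smallest modulus among the singular points: 3/4.
The branch term is analytic at -9/8 and contributes nothing to the residue; only the rational part matters.
At the order-1 pole -9/8 set g(y) = (y - (-9/8))*(rational part) = -y**2 - 9/23.
Simple pole: residue = g(a) at a = -9/8, which is -2439/1472.
List the singular points by increasing real part (a conjugate pair: the negative imaginary part first).


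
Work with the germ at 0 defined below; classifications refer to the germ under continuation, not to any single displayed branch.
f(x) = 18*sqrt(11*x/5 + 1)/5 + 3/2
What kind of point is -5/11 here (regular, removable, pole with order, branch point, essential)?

The point is an algebraic (square-root) branch point.

The term (18/5)*sqrt(1 - x/(-5/11)) has argument 1 - -5/11/(-5/11) = 0 at -5/11: a square-root (algebraic, two-sheeted) branch point; the remaining terms are analytic or single-valued there.


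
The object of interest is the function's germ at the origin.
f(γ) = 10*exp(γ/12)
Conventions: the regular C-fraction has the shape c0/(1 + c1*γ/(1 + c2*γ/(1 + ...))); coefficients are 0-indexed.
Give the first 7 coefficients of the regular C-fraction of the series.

The regular C-fraction coefficients are [10, -1/12, 1/24, -1/72, 1/72, -1/120, 1/120].

Taylor coefficients (expand at 0): a_0 = 10, a_1 = 5/6, a_2 = 5/144, a_3 = 5/5184, a_4 = 5/248832, a_5 = 1/2985984, a_6 = 1/214990848.
c0 = a_0 = 10. Peel one level at a time: if S = 1 + c*γ/S' with S'(0) = 1, then c is the γ-coefficient of S and S' = c*γ/(S - 1).
S_1 = c0/f = 1 + (-1/12)*γ + (1/288)*γ^2 + ...; c1 = -1/12.
S_2 = c1*γ/(S_1 - 1) = 1 + (1/24)*γ + (1/1728)*γ^2 + ...; c2 = 1/24.
S_3 = c2*γ/(S_2 - 1) = 1 + (-1/72)*γ + (1/5184)*γ^2 + ...; c3 = -1/72.
S_4 = c3*γ/(S_3 - 1) = 1 + (1/72)*γ + (1/8640)*γ^2 + ...; c4 = 1/72.
S_5 = c4*γ/(S_4 - 1) = 1 + (-1/120)*γ + (1/14400)*γ^2 + ...; c5 = -1/120.
S_6 = c5*γ/(S_5 - 1) = 1 + (1/120)*γ + ...; c6 = 1/120.


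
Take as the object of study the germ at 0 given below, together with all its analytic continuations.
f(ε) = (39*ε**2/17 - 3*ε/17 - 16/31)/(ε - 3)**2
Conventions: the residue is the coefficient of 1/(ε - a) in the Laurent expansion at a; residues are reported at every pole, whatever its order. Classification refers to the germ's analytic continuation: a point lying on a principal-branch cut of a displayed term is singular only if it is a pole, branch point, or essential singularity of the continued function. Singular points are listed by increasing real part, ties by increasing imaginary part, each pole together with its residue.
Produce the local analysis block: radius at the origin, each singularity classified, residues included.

Radius of convergence at 0: 3.
At 3: a pole of order 2; residue 231/17.

Denominator factor (ε - 3)^2: pole of order 2 at 3, modulus 3.
The radius of convergence is the smallest modulus among the singular points: 3.
At the order-2 pole 3 set g(ε) = (ε - (3))^2*f(ε) = 39*ε**2/17 - 3*ε/17 - 16/31.
Order-2 pole: residue = g'(a); g'(3) = 231/17, so the residue is 231/17.


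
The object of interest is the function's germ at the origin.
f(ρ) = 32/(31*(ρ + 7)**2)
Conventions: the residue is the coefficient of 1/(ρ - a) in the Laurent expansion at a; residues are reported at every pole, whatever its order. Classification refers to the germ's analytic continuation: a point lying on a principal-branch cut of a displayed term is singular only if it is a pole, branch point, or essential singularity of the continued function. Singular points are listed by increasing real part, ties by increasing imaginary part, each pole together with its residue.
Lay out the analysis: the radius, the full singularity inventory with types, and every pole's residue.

Denominator factor (ρ + 7)^2: pole of order 2 at -7, modulus 7.
The radius of convergence is the smallest modulus among the singular points: 7.
At the order-2 pole -7 set g(ρ) = (ρ - (-7))^2*f(ρ) = 32/31.
Order-2 pole: residue = g'(a); g'(-7) = 0, so the residue is 0.

Radius of convergence at 0: 7.
At -7: a pole of order 2; residue 0.


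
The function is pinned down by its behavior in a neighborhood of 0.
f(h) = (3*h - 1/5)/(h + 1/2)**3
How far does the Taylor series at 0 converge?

The radius of convergence is 1/2.

Denominator factor (h + 1/2)^3: pole of order 3 at -1/2, modulus 1/2.
The radius of convergence is the smallest modulus among the singular points: 1/2.


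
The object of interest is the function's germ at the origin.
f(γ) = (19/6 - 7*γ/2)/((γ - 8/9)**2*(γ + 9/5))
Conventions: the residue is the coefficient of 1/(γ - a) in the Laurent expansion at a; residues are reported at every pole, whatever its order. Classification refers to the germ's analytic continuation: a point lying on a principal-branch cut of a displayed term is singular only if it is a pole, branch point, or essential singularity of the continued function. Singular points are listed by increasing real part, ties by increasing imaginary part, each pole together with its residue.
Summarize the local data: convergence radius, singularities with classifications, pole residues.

Radius of convergence at 0: 8/9.
At -9/5: a pole of order 1; residue 19170/14641.
At 8/9: a pole of order 2; residue -19170/14641.

Denominator factor (γ + 9/5): pole of order 1 at -9/5, modulus 9/5.
Denominator factor (γ - 8/9)^2: pole of order 2 at 8/9, modulus 8/9.
The radius of convergence is the smallest modulus among the singular points: 8/9.
At the order-1 pole -9/5 set g(γ) = (γ - (-9/5))*f(γ) = (19/6 - 7*γ/2)/(γ - 8/9)**2.
Simple pole: residue = g(a) at a = -9/5, which is 19170/14641.
At the order-2 pole 8/9 set g(γ) = (γ - (8/9))^2*f(γ) = (19/6 - 7*γ/2)/(γ + 9/5).
Order-2 pole: residue = g'(a); g'(8/9) = -19170/14641, so the residue is -19170/14641.
List the singular points by increasing real part (a conjugate pair: the negative imaginary part first).


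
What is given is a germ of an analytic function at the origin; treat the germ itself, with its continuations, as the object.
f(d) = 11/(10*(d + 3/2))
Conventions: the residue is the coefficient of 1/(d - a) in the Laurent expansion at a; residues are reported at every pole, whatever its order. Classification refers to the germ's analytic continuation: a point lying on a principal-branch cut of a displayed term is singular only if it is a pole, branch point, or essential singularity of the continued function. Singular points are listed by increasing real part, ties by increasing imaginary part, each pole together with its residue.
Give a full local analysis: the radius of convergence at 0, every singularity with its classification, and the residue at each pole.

Radius of convergence at 0: 3/2.
At -3/2: a pole of order 1; residue 11/10.

Denominator factor (d + 3/2): pole of order 1 at -3/2, modulus 3/2.
The radius of convergence is the smallest modulus among the singular points: 3/2.
At the order-1 pole -3/2 set g(d) = (d - (-3/2))*f(d) = 11/10.
Simple pole: residue = g(a) at a = -3/2, which is 11/10.


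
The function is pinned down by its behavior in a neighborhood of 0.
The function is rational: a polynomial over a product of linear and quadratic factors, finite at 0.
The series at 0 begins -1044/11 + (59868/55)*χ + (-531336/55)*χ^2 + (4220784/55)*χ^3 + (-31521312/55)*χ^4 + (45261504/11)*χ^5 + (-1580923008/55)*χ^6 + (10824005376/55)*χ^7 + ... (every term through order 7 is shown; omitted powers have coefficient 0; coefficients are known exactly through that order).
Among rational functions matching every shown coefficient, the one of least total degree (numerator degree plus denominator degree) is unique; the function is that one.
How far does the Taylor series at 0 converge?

The radius of convergence is 1/6.

No rational of total degree below 4 reproduces all 8 coefficients; solving the [2/2] Pade equations on them gives f(χ) = (-14*χ**2/33 - 7*χ/5 - 29/11)/(χ + 1/6)**2, whose expansion matches every shown term.
Denominator factor (χ + 1/6)^2: pole of order 2 at -1/6, modulus 1/6.
The radius of convergence is the smallest modulus among the singular points: 1/6.


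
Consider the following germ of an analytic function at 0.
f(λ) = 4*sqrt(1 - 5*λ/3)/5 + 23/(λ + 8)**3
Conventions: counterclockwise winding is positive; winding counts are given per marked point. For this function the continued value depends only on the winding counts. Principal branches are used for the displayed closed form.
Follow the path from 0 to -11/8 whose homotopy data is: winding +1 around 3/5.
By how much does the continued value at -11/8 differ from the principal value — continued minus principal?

Continued minus principal equals -(2/15)*sqrt(474).

The rational part is single-valued and drops out of the difference; each branch term changes only by its own monodromy.
(4/5)*sqrt(1 - λ/(3/5)): winding +1 is odd, the square root flips sign, contributing -2*(4/5)*sqrt(1 - (-11/8)/(3/5)) = -2*(4/5)*sqrt(79/24) = -(2/15)*sqrt(474).
Summing the contributions at λ = -11/8 gives -(2/15)*sqrt(474).


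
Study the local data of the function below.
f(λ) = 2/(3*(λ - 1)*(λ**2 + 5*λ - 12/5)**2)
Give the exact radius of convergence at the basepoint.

Denominator factor (λ - 1): pole of order 1 at 1, modulus 1.
Denominator factor (λ**2 + 5*λ - 12/5)^2: discriminant 173/5, real irrational roots -5/2 + (1/10)*sqrt(865) and -5/2 - (1/10)*sqrt(865); poles of order 2, moduli -5/2 + (1/10)*sqrt(865) and 5/2 + (1/10)*sqrt(865).
The radius of convergence is the smallest modulus among the singular points: -5/2 + (1/10)*sqrt(865).

The radius of convergence is -5/2 + (1/10)*sqrt(865).


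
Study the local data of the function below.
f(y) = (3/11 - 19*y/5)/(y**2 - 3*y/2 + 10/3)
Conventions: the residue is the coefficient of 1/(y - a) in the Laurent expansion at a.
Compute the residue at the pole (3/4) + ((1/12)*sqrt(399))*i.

The residue is (-19/10) + ((81/2090)*sqrt(399))*i.

The factor y**2 - 3*y/2 + 10/3 splits as (y - a)(y - a') with a = (3/4) + ((1/12)*sqrt(399))*i, a' = (3/4) - ((1/12)*sqrt(399))*i. At the order-1 pole a set g(y) = (y - a)*f(y) = [3/11 - 19*y/5] / (y - a').
Simple pole: residue = g(a) at a = (3/4) + ((1/12)*sqrt(399))*i, which is (-19/10) + ((81/2090)*sqrt(399))*i.


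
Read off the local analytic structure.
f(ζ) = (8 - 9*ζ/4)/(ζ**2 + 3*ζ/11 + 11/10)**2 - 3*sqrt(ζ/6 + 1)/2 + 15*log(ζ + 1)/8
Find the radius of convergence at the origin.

Denominator factor (ζ**2 + 3*ζ/11 + 11/10)^2: discriminant -2617/605, complex-conjugate roots (-3/22) + ((1/110)*sqrt(13085))*i and (-3/22) - ((1/110)*sqrt(13085))*i; poles of order 2, moduli (1/10)*sqrt(110) and (1/10)*sqrt(110).
Branch term (15/8)*log(1 - ζ/(-1)): its argument vanishes at ζ = -1, a logarithmic branch point, modulus 1.
Branch term (-3/2)*sqrt(1 - ζ/(-6)): its argument vanishes at ζ = -6, a square-root branch point, modulus 6.
The radius of convergence is the smallest modulus among the singular points: 1.

The radius of convergence is 1.


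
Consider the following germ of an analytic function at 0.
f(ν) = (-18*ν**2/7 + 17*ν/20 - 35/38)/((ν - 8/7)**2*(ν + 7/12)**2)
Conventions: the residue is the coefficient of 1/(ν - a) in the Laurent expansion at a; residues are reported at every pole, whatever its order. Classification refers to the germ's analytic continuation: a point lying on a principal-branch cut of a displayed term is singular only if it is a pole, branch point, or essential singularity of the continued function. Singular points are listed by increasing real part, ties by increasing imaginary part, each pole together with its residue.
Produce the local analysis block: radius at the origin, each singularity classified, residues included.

Denominator factor (ν + 7/12)^2: pole of order 2 at -7/12, modulus 7/12.
Denominator factor (ν - 8/7)^2: pole of order 2 at 8/7, modulus 8/7.
The radius of convergence is the smallest modulus among the singular points: 7/12.
At the order-2 pole -7/12 set g(ν) = (ν - (-7/12))^2*f(ν) = (-18*ν**2/7 + 17*ν/20 - 35/38)/(ν - 8/7)**2.
Order-2 pole: residue = g'(a); g'(-7/12) = 116108244/289619375, so the residue is 116108244/289619375.
At the order-2 pole 8/7 set g(ν) = (ν - (8/7))^2*f(ν) = (-18*ν**2/7 + 17*ν/20 - 35/38)/(ν + 7/12)**2.
Order-2 pole: residue = g'(a); g'(8/7) = -116108244/289619375, so the residue is -116108244/289619375.
List the singular points by increasing real part (a conjugate pair: the negative imaginary part first).

Radius of convergence at 0: 7/12.
At -7/12: a pole of order 2; residue 116108244/289619375.
At 8/7: a pole of order 2; residue -116108244/289619375.


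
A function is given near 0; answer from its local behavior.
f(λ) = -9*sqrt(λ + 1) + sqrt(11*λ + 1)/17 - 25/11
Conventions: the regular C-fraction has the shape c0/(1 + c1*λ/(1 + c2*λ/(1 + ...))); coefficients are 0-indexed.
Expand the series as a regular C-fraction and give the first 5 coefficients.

The regular C-fraction coefficients are [-2097/187, -781/2097, 63839/148887, -87962859/36260552, 213728196235/21422836264].

Taylor coefficients (expand at 0): a_0 = -2097/187, a_1 = -71/17, a_2 = 4/17, a_3 = 589/136, a_4 = -9055/272.
c0 = a_0 = -2097/187. Peel one level at a time: if S = 1 + c*λ/S' with S'(0) = 1, then c is the λ-coefficient of S and S' = c*λ/(S - 1).
S_1 = c0/f = 1 + (-781/2097)*λ + (702229/4397409)*λ^2 + ...; c1 = -781/2097.
S_2 = c1*λ/(S_1 - 1) = 1 + (63839/148887)*λ + (41947/40328)*λ^2 + ...; c2 = 63839/148887.
S_3 = c2*λ/(S_2 - 1) = 1 + (-87962859/36260552)*λ + (6312507429645/260826746944)*λ^2 + ...; c3 = -87962859/36260552.
S_4 = c3*λ/(S_3 - 1) = 1 + (213728196235/21422836264)*λ + ...; c4 = 213728196235/21422836264.


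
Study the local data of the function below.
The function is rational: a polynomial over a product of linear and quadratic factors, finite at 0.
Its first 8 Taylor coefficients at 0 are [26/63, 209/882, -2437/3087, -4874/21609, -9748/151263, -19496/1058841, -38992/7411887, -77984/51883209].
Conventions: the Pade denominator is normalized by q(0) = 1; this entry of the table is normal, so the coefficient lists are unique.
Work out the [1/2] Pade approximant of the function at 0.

The Pade approximant has numerator coefficients [26/63, 201161/594258]; denominator coefficients [1, 24370/99043, 175464/99043].

Taylor coefficients needed (read off): a_0 = 26/63, a_1 = 209/882, a_2 = -2437/3087, a_3 = -4874/21609.
Write the denominator as Q(j) = 1 + q1*j + q2*j^2. Requiring Q*f - P = O(j^4) with deg P <= 1 kills the coefficients of j^2..j^3 in Q*f:
  j^2: a_2 + q1*a_1 + q2*a_0 = 0, i.e. -2437/3087 + (209/882)*q1 + (26/63)*q2 = 0.
  j^3: a_3 + q1*a_2 + q2*a_1 = 0, i.e. -4874/21609 + (-2437/3087)*q1 + (209/882)*q2 = 0.
Solving this linear system: q1 = 24370/99043, q2 = 175464/99043.
The numerator is Q*f truncated at degree 1: P0 = a_0 = 26/63; P1 = a_1 + q1*a_0 = 201161/594258.


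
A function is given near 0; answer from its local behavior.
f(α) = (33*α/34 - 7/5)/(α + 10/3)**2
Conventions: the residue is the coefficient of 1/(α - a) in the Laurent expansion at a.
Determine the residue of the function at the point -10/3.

The residue is 33/34.

At the order-2 pole -10/3 set g(α) = (α - (-10/3))^2*f(α) = 33*α/34 - 7/5.
Order-2 pole: residue = g'(a); g'(-10/3) = 33/34, so the residue is 33/34.


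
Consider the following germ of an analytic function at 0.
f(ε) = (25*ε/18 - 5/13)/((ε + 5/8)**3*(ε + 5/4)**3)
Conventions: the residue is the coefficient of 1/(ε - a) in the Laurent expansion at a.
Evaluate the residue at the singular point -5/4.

The residue is 862208/8125.

At the order-3 pole -5/4 set g(ε) = (ε - (-5/4))^3*f(ε) = (25*ε/18 - 5/13)/(ε + 5/8)**3.
Order-3 pole: residue = g''(a)/2; g''(-5/4) = 1724416/8125, so the residue is 862208/8125.


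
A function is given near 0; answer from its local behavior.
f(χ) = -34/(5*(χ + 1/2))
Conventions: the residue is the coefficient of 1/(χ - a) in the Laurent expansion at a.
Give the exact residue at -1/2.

The residue is -34/5.

At the order-1 pole -1/2 set g(χ) = (χ - (-1/2))*f(χ) = -34/5.
Simple pole: residue = g(a) at a = -1/2, which is -34/5.


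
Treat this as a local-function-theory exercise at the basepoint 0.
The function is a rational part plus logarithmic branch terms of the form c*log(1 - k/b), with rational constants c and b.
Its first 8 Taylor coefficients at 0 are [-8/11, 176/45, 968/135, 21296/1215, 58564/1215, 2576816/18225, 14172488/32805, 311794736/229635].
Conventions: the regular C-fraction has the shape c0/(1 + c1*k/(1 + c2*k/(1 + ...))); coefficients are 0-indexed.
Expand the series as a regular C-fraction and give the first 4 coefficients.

Taylor coefficients (read off): a_0 = -8/11, a_1 = 176/45, a_2 = 968/135, a_3 = 21296/1215.
c0 = a_0 = -8/11. Peel one level at a time: if S = 1 + c*k/S' with S'(0) = 1, then c is the k-coefficient of S and S' = c*k/(S - 1).
S_1 = c0/f = 1 + (242/45)*k + (78529/2025)*k^2 + ...; c1 = 242/45.
S_2 = c1*k/(S_1 - 1) = 1 + (-649/90)*k + (-121/108)*k^2 + ...; c2 = -649/90.
S_3 = c2*k/(S_2 - 1) = 1 + (-55/354)*k + ...; c3 = -55/354.

The regular C-fraction coefficients are [-8/11, 242/45, -649/90, -55/354].


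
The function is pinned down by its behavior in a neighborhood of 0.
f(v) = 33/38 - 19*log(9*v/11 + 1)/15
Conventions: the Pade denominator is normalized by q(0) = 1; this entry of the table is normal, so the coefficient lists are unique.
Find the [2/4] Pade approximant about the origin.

Taylor coefficients needed (expand at 0): a_0 = 33/38, a_1 = -57/55, a_2 = 513/1210, a_3 = -1539/6655, a_4 = 41553/292820, a_5 = -373977/4026275, a_6 = 1121931/17715610.
Write the denominator as Q(v) = 1 + q1*v + q2*v^2 + q3*v^3 + q4*v^4. Requiring Q*f - P = O(v^7) with deg P <= 2 kills the coefficients of v^3..v^6 in Q*f:
  v^3: a_3 + q1*a_2 + q2*a_1 + q3*a_0 = 0, i.e. -1539/6655 + (513/1210)*q1 + (-57/55)*q2 + (33/38)*q3 = 0.
  v^4: a_4 + q1*a_3 + q2*a_2 + q3*a_1 + q4*a_0 = 0, i.e. 41553/292820 + (-1539/6655)*q1 + (513/1210)*q2 + (-57/55)*q3 + (33/38)*q4 = 0.
  v^5: a_5 + q1*a_4 + q2*a_3 + q3*a_2 + q4*a_1 = 0, i.e. -373977/4026275 + (41553/292820)*q1 + (-1539/6655)*q2 + (513/1210)*q3 + (-57/55)*q4 = 0.
  v^6: a_6 + q1*a_5 + q2*a_4 + q3*a_3 + q4*a_2 = 0, i.e. 1121931/17715610 + (-373977/4026275)*q1 + (41553/292820)*q2 + (-1539/6655)*q3 + (513/1210)*q4 = 0.
Solving this linear system: q1 = 59901678/61996121, q2 = 111705129/681957331, q3 = -74564550/7501530641, q4 = 154480203/75015306410.
The numerator is Q*f truncated at degree 2: P0 = a_0 = 33/38; P1 = a_1 + q1*a_0 = -1161911478/5889631495; P2 = a_2 + q1*a_1 + q2*a_0 = -28190744523/64785946445.

The Pade approximant has numerator coefficients [33/38, -1161911478/5889631495, -28190744523/64785946445]; denominator coefficients [1, 59901678/61996121, 111705129/681957331, -74564550/7501530641, 154480203/75015306410].


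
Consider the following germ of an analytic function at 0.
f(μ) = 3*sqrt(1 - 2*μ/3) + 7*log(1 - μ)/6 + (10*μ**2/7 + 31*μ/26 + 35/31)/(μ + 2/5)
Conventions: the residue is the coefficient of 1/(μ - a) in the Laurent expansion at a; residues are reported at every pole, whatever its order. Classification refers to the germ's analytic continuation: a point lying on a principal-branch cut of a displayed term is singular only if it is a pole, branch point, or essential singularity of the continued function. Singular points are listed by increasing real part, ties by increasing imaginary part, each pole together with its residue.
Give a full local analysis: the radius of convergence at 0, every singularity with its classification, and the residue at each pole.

Denominator factor (μ + 2/5): pole of order 1 at -2/5, modulus 2/5.
Branch term (3)*sqrt(1 - μ/(3/2)): its argument vanishes at μ = 3/2, a square-root branch point, modulus 3/2.
Branch term (7/6)*log(1 - μ/(1)): its argument vanishes at μ = 1, a logarithmic branch point, modulus 1.
The radius of convergence is the smallest modulus among the singular points: 2/5.
The branch terms are analytic at -2/5 and contribute nothing to the residue; only the rational part matters.
At the order-1 pole -2/5 set g(μ) = (μ - (-2/5))*(rational part) = 10*μ**2/7 + 31*μ/26 + 35/31.
Simple pole: residue = g(a) at a = -2/5, which is 12422/14105.
List the singular points by increasing real part (a conjugate pair: the negative imaginary part first).

Radius of convergence at 0: 2/5.
At -2/5: a pole of order 1; residue 12422/14105.
At 1: a logarithmic branch point.
At 3/2: an algebraic (square-root) branch point.


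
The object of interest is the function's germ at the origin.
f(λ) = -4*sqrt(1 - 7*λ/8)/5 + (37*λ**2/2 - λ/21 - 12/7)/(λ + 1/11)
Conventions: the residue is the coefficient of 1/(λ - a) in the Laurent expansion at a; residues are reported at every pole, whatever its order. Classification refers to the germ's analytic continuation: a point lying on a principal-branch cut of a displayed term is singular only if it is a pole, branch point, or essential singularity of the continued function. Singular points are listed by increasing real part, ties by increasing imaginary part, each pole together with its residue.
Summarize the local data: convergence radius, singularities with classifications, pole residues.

Radius of convergence at 0: 1/11.
At -1/11: a pole of order 1; residue -7913/5082.
At 8/7: an algebraic (square-root) branch point.

Denominator factor (λ + 1/11): pole of order 1 at -1/11, modulus 1/11.
Branch term (-4/5)*sqrt(1 - λ/(8/7)): its argument vanishes at λ = 8/7, a square-root branch point, modulus 8/7.
The radius of convergence is the smallest modulus among the singular points: 1/11.
The branch term is analytic at -1/11 and contributes nothing to the residue; only the rational part matters.
At the order-1 pole -1/11 set g(λ) = (λ - (-1/11))*(rational part) = 37*λ**2/2 - λ/21 - 12/7.
Simple pole: residue = g(a) at a = -1/11, which is -7913/5082.
List the singular points by increasing real part (a conjugate pair: the negative imaginary part first).


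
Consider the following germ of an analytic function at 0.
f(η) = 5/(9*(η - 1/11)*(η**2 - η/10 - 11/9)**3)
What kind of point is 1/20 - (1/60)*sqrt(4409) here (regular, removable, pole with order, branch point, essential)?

The point is a pole of order 3.

The denominator factor η**2 - η/10 - 11/9 vanishes at 1/20 - (1/60)*sqrt(4409) and appears to the power 3; the numerator there equals 5/9, nonzero, and no other factor vanishes.
Hence a pole whose order is the multiplicity, 3.


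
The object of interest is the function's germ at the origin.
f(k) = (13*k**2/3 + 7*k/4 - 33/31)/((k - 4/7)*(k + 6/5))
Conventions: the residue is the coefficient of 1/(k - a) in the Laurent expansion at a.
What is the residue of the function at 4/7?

The residue is 15385/20181.

At the order-1 pole 4/7 set g(k) = (k - (4/7))*f(k) = (13*k**2/3 + 7*k/4 - 33/31)/(k + 6/5).
Simple pole: residue = g(a) at a = 4/7, which is 15385/20181.


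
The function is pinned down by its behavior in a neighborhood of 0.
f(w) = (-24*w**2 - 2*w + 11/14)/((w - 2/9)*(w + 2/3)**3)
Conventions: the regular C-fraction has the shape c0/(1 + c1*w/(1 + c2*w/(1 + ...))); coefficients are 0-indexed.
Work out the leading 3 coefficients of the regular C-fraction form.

The regular C-fraction coefficients are [-2673/224, 28/11, -5693/616].

Taylor coefficients (expand at 0): a_0 = -2673/224, a_1 = 243/8, a_2 = 91125/448.
c0 = a_0 = -2673/224. Peel one level at a time: if S = 1 + c*w/S' with S'(0) = 1, then c is the w-coefficient of S and S' = c*w/(S - 1).
S_1 = c0/f = 1 + (28/11)*w + (5693/242)*w^2 + ...; c1 = 28/11.
S_2 = c1*w/(S_1 - 1) = 1 + (-5693/616)*w + ...; c2 = -5693/616.


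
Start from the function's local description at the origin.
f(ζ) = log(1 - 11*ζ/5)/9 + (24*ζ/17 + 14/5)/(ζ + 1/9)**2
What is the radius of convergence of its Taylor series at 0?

The radius of convergence is 1/9.

Denominator factor (ζ + 1/9)^2: pole of order 2 at -1/9, modulus 1/9.
Branch term (1/9)*log(1 - ζ/(5/11)): its argument vanishes at ζ = 5/11, a logarithmic branch point, modulus 5/11.
The radius of convergence is the smallest modulus among the singular points: 1/9.


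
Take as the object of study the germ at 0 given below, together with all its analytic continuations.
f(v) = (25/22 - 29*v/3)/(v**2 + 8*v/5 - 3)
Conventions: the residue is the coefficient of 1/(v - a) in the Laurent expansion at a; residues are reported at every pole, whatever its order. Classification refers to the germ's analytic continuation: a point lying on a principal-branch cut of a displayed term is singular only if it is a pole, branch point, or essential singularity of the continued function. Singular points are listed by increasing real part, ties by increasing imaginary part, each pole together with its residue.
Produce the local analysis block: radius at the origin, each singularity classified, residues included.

Denominator factor (v**2 + 8*v/5 - 3): discriminant 364/25, real irrational roots -4/5 + (1/5)*sqrt(91) and -4/5 - (1/5)*sqrt(91); poles of order 1, moduli -4/5 + (1/5)*sqrt(91) and 4/5 + (1/5)*sqrt(91).
The radius of convergence is the smallest modulus among the singular points: -4/5 + (1/5)*sqrt(91).
The factor v**2 + 8*v/5 - 3 splits as (v - a)(v - a') with a = -4/5 - (1/5)*sqrt(91), a' = -4/5 + (1/5)*sqrt(91). At the order-1 pole a set g(v) = (v - a)*f(v) = [25/22 - 29*v/3] / (v - a').
Simple pole: residue = g(a) at a = -4/5 - (1/5)*sqrt(91), which is -29/6 - (2927/12012)*sqrt(91).
The factor v**2 + 8*v/5 - 3 splits as (v - a)(v - a') with a = -4/5 + (1/5)*sqrt(91), a' = -4/5 - (1/5)*sqrt(91). At the order-1 pole a set g(v) = (v - a)*f(v) = [25/22 - 29*v/3] / (v - a').
Simple pole: residue = g(a) at a = -4/5 + (1/5)*sqrt(91), which is -29/6 + (2927/12012)*sqrt(91).
List the singular points by increasing real part (a conjugate pair: the negative imaginary part first).

Radius of convergence at 0: -4/5 + (1/5)*sqrt(91).
At -4/5 - (1/5)*sqrt(91): a pole of order 1; residue -29/6 - (2927/12012)*sqrt(91).
At -4/5 + (1/5)*sqrt(91): a pole of order 1; residue -29/6 + (2927/12012)*sqrt(91).
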